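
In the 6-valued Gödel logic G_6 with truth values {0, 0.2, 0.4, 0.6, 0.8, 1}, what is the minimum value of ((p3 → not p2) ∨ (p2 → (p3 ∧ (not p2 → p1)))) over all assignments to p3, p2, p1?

The minimum is attained at p3 = 0.2, p2 = 0.4, p1 = 0:
  not p2: Gödel ¬ of 0.4 = 0 (operand ≠ 0)
  (p3 → not p2): 0.2 > 0, so result = 0
  not p2: Gödel ¬ of 0.4 = 0 (operand ≠ 0)
  (not p2 → p1): 0 ≤ 0, so result = 1
  (p3 ∧ (not p2 → p1)) = min(0.2, 1) = 0.2
  (p2 → (p3 ∧ (not p2 → p1))): 0.4 > 0.2, so result = 0.2
  ((p3 → not p2) ∨ (p2 → (p3 ∧ (not p2 → p1)))) = max(0, 0.2) = 0.2
Checking all 216 assignments confirms none give a value below 0.20.

0.20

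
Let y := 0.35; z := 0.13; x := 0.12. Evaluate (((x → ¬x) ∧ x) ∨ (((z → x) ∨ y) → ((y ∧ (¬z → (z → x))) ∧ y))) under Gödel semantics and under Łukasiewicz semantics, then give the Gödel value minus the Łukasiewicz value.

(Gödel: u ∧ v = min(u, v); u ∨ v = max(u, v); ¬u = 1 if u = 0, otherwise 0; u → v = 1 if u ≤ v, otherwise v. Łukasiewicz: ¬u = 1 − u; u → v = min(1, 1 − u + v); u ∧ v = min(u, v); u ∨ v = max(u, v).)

0.64

Gödel evaluation:
  ¬x: Gödel ¬ of 0.12 = 0 (operand ≠ 0)
  (x → ¬x): 0.12 > 0, so result = 0
  ((x → ¬x) ∧ x) = min(0, 0.12) = 0
  (z → x): 0.13 > 0.12, so result = 0.12
  ((z → x) ∨ y) = max(0.12, 0.35) = 0.35
  ¬z: Gödel ¬ of 0.13 = 0 (operand ≠ 0)
  (z → x): 0.13 > 0.12, so result = 0.12
  (¬z → (z → x)): 0 ≤ 0.12, so result = 1
  (y ∧ (¬z → (z → x))) = min(0.35, 1) = 0.35
  ((y ∧ (¬z → (z → x))) ∧ y) = min(0.35, 0.35) = 0.35
  (((z → x) ∨ y) → ((y ∧ (¬z → (z → x))) ∧ y)): 0.35 ≤ 0.35, so result = 1
  (((x → ¬x) ∧ x) ∨ (((z → x) ∨ y) → ((y ∧ (¬z → (z → x))) ∧ y))) = max(0, 1) = 1
  Gödel value = 1
Łukasiewicz evaluation:
  ¬x: Łukasiewicz ¬ gives 1 − 0.12 = 0.88
  (x → ¬x): min(1, 1 − 0.12 + 0.88) = 1
  ((x → ¬x) ∧ x) = min(1, 0.12) = 0.12
  (z → x): min(1, 1 − 0.13 + 0.12) = 0.99
  ((z → x) ∨ y) = max(0.99, 0.35) = 0.99
  ¬z: Łukasiewicz ¬ gives 1 − 0.13 = 0.87
  (z → x): min(1, 1 − 0.13 + 0.12) = 0.99
  (¬z → (z → x)): min(1, 1 − 0.87 + 0.99) = 1
  (y ∧ (¬z → (z → x))) = min(0.35, 1) = 0.35
  ((y ∧ (¬z → (z → x))) ∧ y) = min(0.35, 0.35) = 0.35
  (((z → x) ∨ y) → ((y ∧ (¬z → (z → x))) ∧ y)): min(1, 1 − 0.99 + 0.35) = 0.36
  (((x → ¬x) ∧ x) ∨ (((z → x) ∨ y) → ((y ∧ (¬z → (z → x))) ∧ y))) = max(0.12, 0.36) = 0.36
  Łukasiewicz value = 0.36
Difference: 1 − 0.36 = 0.64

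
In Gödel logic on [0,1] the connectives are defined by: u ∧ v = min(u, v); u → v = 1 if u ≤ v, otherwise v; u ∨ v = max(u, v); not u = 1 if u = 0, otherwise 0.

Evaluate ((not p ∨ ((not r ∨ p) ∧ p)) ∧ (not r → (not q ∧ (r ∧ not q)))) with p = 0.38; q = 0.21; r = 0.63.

0.38

not p: Gödel ¬ of 0.38 = 0 (operand ≠ 0)
not r: Gödel ¬ of 0.63 = 0 (operand ≠ 0)
(not r ∨ p) = max(0, 0.38) = 0.38
((not r ∨ p) ∧ p) = min(0.38, 0.38) = 0.38
(not p ∨ ((not r ∨ p) ∧ p)) = max(0, 0.38) = 0.38
not r: Gödel ¬ of 0.63 = 0 (operand ≠ 0)
not q: Gödel ¬ of 0.21 = 0 (operand ≠ 0)
not q: Gödel ¬ of 0.21 = 0 (operand ≠ 0)
(r ∧ not q) = min(0.63, 0) = 0
(not q ∧ (r ∧ not q)) = min(0, 0) = 0
(not r → (not q ∧ (r ∧ not q))): 0 ≤ 0, so result = 1
((not p ∨ ((not r ∨ p) ∧ p)) ∧ (not r → (not q ∧ (r ∧ not q)))) = min(0.38, 1) = 0.38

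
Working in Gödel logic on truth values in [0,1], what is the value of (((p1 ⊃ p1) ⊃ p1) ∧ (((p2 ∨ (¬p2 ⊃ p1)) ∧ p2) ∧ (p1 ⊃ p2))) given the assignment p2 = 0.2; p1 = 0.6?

0.20

(p1 ⊃ p1): 0.6 ≤ 0.6, so result = 1
((p1 ⊃ p1) ⊃ p1): 1 > 0.6, so result = 0.6
¬p2: Gödel ¬ of 0.2 = 0 (operand ≠ 0)
(¬p2 ⊃ p1): 0 ≤ 0.6, so result = 1
(p2 ∨ (¬p2 ⊃ p1)) = max(0.2, 1) = 1
((p2 ∨ (¬p2 ⊃ p1)) ∧ p2) = min(1, 0.2) = 0.2
(p1 ⊃ p2): 0.6 > 0.2, so result = 0.2
(((p2 ∨ (¬p2 ⊃ p1)) ∧ p2) ∧ (p1 ⊃ p2)) = min(0.2, 0.2) = 0.2
(((p1 ⊃ p1) ⊃ p1) ∧ (((p2 ∨ (¬p2 ⊃ p1)) ∧ p2) ∧ (p1 ⊃ p2))) = min(0.6, 0.2) = 0.2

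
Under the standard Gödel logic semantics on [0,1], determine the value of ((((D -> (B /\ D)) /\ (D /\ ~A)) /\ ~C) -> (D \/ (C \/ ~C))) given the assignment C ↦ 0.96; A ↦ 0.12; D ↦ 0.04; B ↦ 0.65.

(B /\ D) = min(0.65, 0.04) = 0.04
(D -> (B /\ D)): 0.04 ≤ 0.04, so result = 1
~A: Gödel ¬ of 0.12 = 0 (operand ≠ 0)
(D /\ ~A) = min(0.04, 0) = 0
((D -> (B /\ D)) /\ (D /\ ~A)) = min(1, 0) = 0
~C: Gödel ¬ of 0.96 = 0 (operand ≠ 0)
(((D -> (B /\ D)) /\ (D /\ ~A)) /\ ~C) = min(0, 0) = 0
~C: Gödel ¬ of 0.96 = 0 (operand ≠ 0)
(C \/ ~C) = max(0.96, 0) = 0.96
(D \/ (C \/ ~C)) = max(0.04, 0.96) = 0.96
((((D -> (B /\ D)) /\ (D /\ ~A)) /\ ~C) -> (D \/ (C \/ ~C))): 0 ≤ 0.96, so result = 1

1.00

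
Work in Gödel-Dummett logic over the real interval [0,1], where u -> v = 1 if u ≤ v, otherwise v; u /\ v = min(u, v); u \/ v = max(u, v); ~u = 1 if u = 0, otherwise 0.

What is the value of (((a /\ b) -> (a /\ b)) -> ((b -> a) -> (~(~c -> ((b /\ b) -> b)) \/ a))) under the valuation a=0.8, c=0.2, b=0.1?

0.80

(a /\ b) = min(0.8, 0.1) = 0.1
(a /\ b) = min(0.8, 0.1) = 0.1
((a /\ b) -> (a /\ b)): 0.1 ≤ 0.1, so result = 1
(b -> a): 0.1 ≤ 0.8, so result = 1
~c: Gödel ¬ of 0.2 = 0 (operand ≠ 0)
(b /\ b) = min(0.1, 0.1) = 0.1
((b /\ b) -> b): 0.1 ≤ 0.1, so result = 1
(~c -> ((b /\ b) -> b)): 0 ≤ 1, so result = 1
~(~c -> ((b /\ b) -> b)): Gödel ¬ of 1 = 0 (operand ≠ 0)
(~(~c -> ((b /\ b) -> b)) \/ a) = max(0, 0.8) = 0.8
((b -> a) -> (~(~c -> ((b /\ b) -> b)) \/ a)): 1 > 0.8, so result = 0.8
(((a /\ b) -> (a /\ b)) -> ((b -> a) -> (~(~c -> ((b /\ b) -> b)) \/ a))): 1 > 0.8, so result = 0.8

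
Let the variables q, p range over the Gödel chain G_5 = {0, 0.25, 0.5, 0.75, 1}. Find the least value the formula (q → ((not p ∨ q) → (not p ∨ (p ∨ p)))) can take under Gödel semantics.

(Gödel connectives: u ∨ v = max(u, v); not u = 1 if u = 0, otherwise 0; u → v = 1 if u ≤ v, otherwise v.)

The minimum is attained at q = 0.5, p = 0.25:
  not p: Gödel ¬ of 0.25 = 0 (operand ≠ 0)
  (not p ∨ q) = max(0, 0.5) = 0.5
  not p: Gödel ¬ of 0.25 = 0 (operand ≠ 0)
  (p ∨ p) = max(0.25, 0.25) = 0.25
  (not p ∨ (p ∨ p)) = max(0, 0.25) = 0.25
  ((not p ∨ q) → (not p ∨ (p ∨ p))): 0.5 > 0.25, so result = 0.25
  (q → ((not p ∨ q) → (not p ∨ (p ∨ p)))): 0.5 > 0.25, so result = 0.25
Checking all 25 assignments confirms none give a value below 0.25.

0.25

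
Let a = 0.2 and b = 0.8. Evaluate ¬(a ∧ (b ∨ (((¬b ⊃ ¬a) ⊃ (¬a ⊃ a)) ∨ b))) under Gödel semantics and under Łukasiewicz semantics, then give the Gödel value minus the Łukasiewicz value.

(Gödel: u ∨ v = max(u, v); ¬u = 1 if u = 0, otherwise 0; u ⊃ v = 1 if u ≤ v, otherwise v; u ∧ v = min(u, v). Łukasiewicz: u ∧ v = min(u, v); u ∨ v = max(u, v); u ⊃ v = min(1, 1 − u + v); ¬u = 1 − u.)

-0.80

Gödel evaluation:
  ¬b: Gödel ¬ of 0.8 = 0 (operand ≠ 0)
  ¬a: Gödel ¬ of 0.2 = 0 (operand ≠ 0)
  (¬b ⊃ ¬a): 0 ≤ 0, so result = 1
  ¬a: Gödel ¬ of 0.2 = 0 (operand ≠ 0)
  (¬a ⊃ a): 0 ≤ 0.2, so result = 1
  ((¬b ⊃ ¬a) ⊃ (¬a ⊃ a)): 1 ≤ 1, so result = 1
  (((¬b ⊃ ¬a) ⊃ (¬a ⊃ a)) ∨ b) = max(1, 0.8) = 1
  (b ∨ (((¬b ⊃ ¬a) ⊃ (¬a ⊃ a)) ∨ b)) = max(0.8, 1) = 1
  (a ∧ (b ∨ (((¬b ⊃ ¬a) ⊃ (¬a ⊃ a)) ∨ b))) = min(0.2, 1) = 0.2
  ¬(a ∧ (b ∨ (((¬b ⊃ ¬a) ⊃ (¬a ⊃ a)) ∨ b))): Gödel ¬ of 0.2 = 0 (operand ≠ 0)
  Gödel value = 0
Łukasiewicz evaluation:
  ¬b: Łukasiewicz ¬ gives 1 − 0.8 = 0.2
  ¬a: Łukasiewicz ¬ gives 1 − 0.2 = 0.8
  (¬b ⊃ ¬a): min(1, 1 − 0.2 + 0.8) = 1
  ¬a: Łukasiewicz ¬ gives 1 − 0.2 = 0.8
  (¬a ⊃ a): min(1, 1 − 0.8 + 0.2) = 0.4
  ((¬b ⊃ ¬a) ⊃ (¬a ⊃ a)): min(1, 1 − 1 + 0.4) = 0.4
  (((¬b ⊃ ¬a) ⊃ (¬a ⊃ a)) ∨ b) = max(0.4, 0.8) = 0.8
  (b ∨ (((¬b ⊃ ¬a) ⊃ (¬a ⊃ a)) ∨ b)) = max(0.8, 0.8) = 0.8
  (a ∧ (b ∨ (((¬b ⊃ ¬a) ⊃ (¬a ⊃ a)) ∨ b))) = min(0.2, 0.8) = 0.2
  ¬(a ∧ (b ∨ (((¬b ⊃ ¬a) ⊃ (¬a ⊃ a)) ∨ b))): Łukasiewicz ¬ gives 1 − 0.2 = 0.8
  Łukasiewicz value = 0.8
Difference: 0 − 0.8 = -0.80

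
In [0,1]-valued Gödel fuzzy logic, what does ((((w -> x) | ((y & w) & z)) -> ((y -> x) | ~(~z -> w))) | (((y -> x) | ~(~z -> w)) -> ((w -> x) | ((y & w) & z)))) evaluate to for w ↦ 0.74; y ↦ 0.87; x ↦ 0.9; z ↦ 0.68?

(w -> x): 0.74 ≤ 0.9, so result = 1
(y & w) = min(0.87, 0.74) = 0.74
((y & w) & z) = min(0.74, 0.68) = 0.68
((w -> x) | ((y & w) & z)) = max(1, 0.68) = 1
(y -> x): 0.87 ≤ 0.9, so result = 1
~z: Gödel ¬ of 0.68 = 0 (operand ≠ 0)
(~z -> w): 0 ≤ 0.74, so result = 1
~(~z -> w): Gödel ¬ of 1 = 0 (operand ≠ 0)
((y -> x) | ~(~z -> w)) = max(1, 0) = 1
(((w -> x) | ((y & w) & z)) -> ((y -> x) | ~(~z -> w))): 1 ≤ 1, so result = 1
(y -> x): 0.87 ≤ 0.9, so result = 1
~z: Gödel ¬ of 0.68 = 0 (operand ≠ 0)
(~z -> w): 0 ≤ 0.74, so result = 1
~(~z -> w): Gödel ¬ of 1 = 0 (operand ≠ 0)
((y -> x) | ~(~z -> w)) = max(1, 0) = 1
(w -> x): 0.74 ≤ 0.9, so result = 1
(y & w) = min(0.87, 0.74) = 0.74
((y & w) & z) = min(0.74, 0.68) = 0.68
((w -> x) | ((y & w) & z)) = max(1, 0.68) = 1
(((y -> x) | ~(~z -> w)) -> ((w -> x) | ((y & w) & z))): 1 ≤ 1, so result = 1
((((w -> x) | ((y & w) & z)) -> ((y -> x) | ~(~z -> w))) | (((y -> x) | ~(~z -> w)) -> ((w -> x) | ((y & w) & z)))) = max(1, 1) = 1

1.00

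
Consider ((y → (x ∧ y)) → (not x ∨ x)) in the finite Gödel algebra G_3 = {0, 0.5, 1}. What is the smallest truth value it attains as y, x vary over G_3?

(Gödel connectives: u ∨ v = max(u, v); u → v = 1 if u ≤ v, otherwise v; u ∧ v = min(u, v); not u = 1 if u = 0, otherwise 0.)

The minimum is attained at y = 0, x = 0.5:
  (x ∧ y) = min(0.5, 0) = 0
  (y → (x ∧ y)): 0 ≤ 0, so result = 1
  not x: Gödel ¬ of 0.5 = 0 (operand ≠ 0)
  (not x ∨ x) = max(0, 0.5) = 0.5
  ((y → (x ∧ y)) → (not x ∨ x)): 1 > 0.5, so result = 0.5
Checking all 9 assignments confirms none give a value below 0.50.

0.50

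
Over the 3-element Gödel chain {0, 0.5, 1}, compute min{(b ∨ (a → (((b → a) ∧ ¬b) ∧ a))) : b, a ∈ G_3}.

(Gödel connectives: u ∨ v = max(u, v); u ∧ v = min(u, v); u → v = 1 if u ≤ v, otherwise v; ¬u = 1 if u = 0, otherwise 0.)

0.50

The minimum is attained at b = 0.5, a = 0.5:
  (b → a): 0.5 ≤ 0.5, so result = 1
  ¬b: Gödel ¬ of 0.5 = 0 (operand ≠ 0)
  ((b → a) ∧ ¬b) = min(1, 0) = 0
  (((b → a) ∧ ¬b) ∧ a) = min(0, 0.5) = 0
  (a → (((b → a) ∧ ¬b) ∧ a)): 0.5 > 0, so result = 0
  (b ∨ (a → (((b → a) ∧ ¬b) ∧ a))) = max(0.5, 0) = 0.5
Checking all 9 assignments confirms none give a value below 0.50.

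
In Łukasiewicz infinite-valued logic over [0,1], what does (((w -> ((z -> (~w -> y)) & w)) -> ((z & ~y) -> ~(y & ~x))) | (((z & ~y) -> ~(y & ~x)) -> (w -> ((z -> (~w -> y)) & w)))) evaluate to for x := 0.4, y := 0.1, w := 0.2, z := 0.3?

~w: Łukasiewicz ¬ gives 1 − 0.2 = 0.8
(~w -> y): min(1, 1 − 0.8 + 0.1) = 0.3
(z -> (~w -> y)): min(1, 1 − 0.3 + 0.3) = 1
((z -> (~w -> y)) & w) = min(1, 0.2) = 0.2
(w -> ((z -> (~w -> y)) & w)): min(1, 1 − 0.2 + 0.2) = 1
~y: Łukasiewicz ¬ gives 1 − 0.1 = 0.9
(z & ~y) = min(0.3, 0.9) = 0.3
~x: Łukasiewicz ¬ gives 1 − 0.4 = 0.6
(y & ~x) = min(0.1, 0.6) = 0.1
~(y & ~x): Łukasiewicz ¬ gives 1 − 0.1 = 0.9
((z & ~y) -> ~(y & ~x)): min(1, 1 − 0.3 + 0.9) = 1
((w -> ((z -> (~w -> y)) & w)) -> ((z & ~y) -> ~(y & ~x))): min(1, 1 − 1 + 1) = 1
~y: Łukasiewicz ¬ gives 1 − 0.1 = 0.9
(z & ~y) = min(0.3, 0.9) = 0.3
~x: Łukasiewicz ¬ gives 1 − 0.4 = 0.6
(y & ~x) = min(0.1, 0.6) = 0.1
~(y & ~x): Łukasiewicz ¬ gives 1 − 0.1 = 0.9
((z & ~y) -> ~(y & ~x)): min(1, 1 − 0.3 + 0.9) = 1
~w: Łukasiewicz ¬ gives 1 − 0.2 = 0.8
(~w -> y): min(1, 1 − 0.8 + 0.1) = 0.3
(z -> (~w -> y)): min(1, 1 − 0.3 + 0.3) = 1
((z -> (~w -> y)) & w) = min(1, 0.2) = 0.2
(w -> ((z -> (~w -> y)) & w)): min(1, 1 − 0.2 + 0.2) = 1
(((z & ~y) -> ~(y & ~x)) -> (w -> ((z -> (~w -> y)) & w))): min(1, 1 − 1 + 1) = 1
(((w -> ((z -> (~w -> y)) & w)) -> ((z & ~y) -> ~(y & ~x))) | (((z & ~y) -> ~(y & ~x)) -> (w -> ((z -> (~w -> y)) & w)))) = max(1, 1) = 1

1.00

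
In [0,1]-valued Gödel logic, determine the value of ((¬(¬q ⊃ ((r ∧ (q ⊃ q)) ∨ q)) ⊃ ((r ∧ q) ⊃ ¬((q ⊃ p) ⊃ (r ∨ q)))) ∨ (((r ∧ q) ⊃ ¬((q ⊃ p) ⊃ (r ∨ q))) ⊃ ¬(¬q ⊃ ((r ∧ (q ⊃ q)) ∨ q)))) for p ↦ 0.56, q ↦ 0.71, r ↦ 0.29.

1.00

¬q: Gödel ¬ of 0.71 = 0 (operand ≠ 0)
(q ⊃ q): 0.71 ≤ 0.71, so result = 1
(r ∧ (q ⊃ q)) = min(0.29, 1) = 0.29
((r ∧ (q ⊃ q)) ∨ q) = max(0.29, 0.71) = 0.71
(¬q ⊃ ((r ∧ (q ⊃ q)) ∨ q)): 0 ≤ 0.71, so result = 1
¬(¬q ⊃ ((r ∧ (q ⊃ q)) ∨ q)): Gödel ¬ of 1 = 0 (operand ≠ 0)
(r ∧ q) = min(0.29, 0.71) = 0.29
(q ⊃ p): 0.71 > 0.56, so result = 0.56
(r ∨ q) = max(0.29, 0.71) = 0.71
((q ⊃ p) ⊃ (r ∨ q)): 0.56 ≤ 0.71, so result = 1
¬((q ⊃ p) ⊃ (r ∨ q)): Gödel ¬ of 1 = 0 (operand ≠ 0)
((r ∧ q) ⊃ ¬((q ⊃ p) ⊃ (r ∨ q))): 0.29 > 0, so result = 0
(¬(¬q ⊃ ((r ∧ (q ⊃ q)) ∨ q)) ⊃ ((r ∧ q) ⊃ ¬((q ⊃ p) ⊃ (r ∨ q)))): 0 ≤ 0, so result = 1
(r ∧ q) = min(0.29, 0.71) = 0.29
(q ⊃ p): 0.71 > 0.56, so result = 0.56
(r ∨ q) = max(0.29, 0.71) = 0.71
((q ⊃ p) ⊃ (r ∨ q)): 0.56 ≤ 0.71, so result = 1
¬((q ⊃ p) ⊃ (r ∨ q)): Gödel ¬ of 1 = 0 (operand ≠ 0)
((r ∧ q) ⊃ ¬((q ⊃ p) ⊃ (r ∨ q))): 0.29 > 0, so result = 0
¬q: Gödel ¬ of 0.71 = 0 (operand ≠ 0)
(q ⊃ q): 0.71 ≤ 0.71, so result = 1
(r ∧ (q ⊃ q)) = min(0.29, 1) = 0.29
((r ∧ (q ⊃ q)) ∨ q) = max(0.29, 0.71) = 0.71
(¬q ⊃ ((r ∧ (q ⊃ q)) ∨ q)): 0 ≤ 0.71, so result = 1
¬(¬q ⊃ ((r ∧ (q ⊃ q)) ∨ q)): Gödel ¬ of 1 = 0 (operand ≠ 0)
(((r ∧ q) ⊃ ¬((q ⊃ p) ⊃ (r ∨ q))) ⊃ ¬(¬q ⊃ ((r ∧ (q ⊃ q)) ∨ q))): 0 ≤ 0, so result = 1
((¬(¬q ⊃ ((r ∧ (q ⊃ q)) ∨ q)) ⊃ ((r ∧ q) ⊃ ¬((q ⊃ p) ⊃ (r ∨ q)))) ∨ (((r ∧ q) ⊃ ¬((q ⊃ p) ⊃ (r ∨ q))) ⊃ ¬(¬q ⊃ ((r ∧ (q ⊃ q)) ∨ q)))) = max(1, 1) = 1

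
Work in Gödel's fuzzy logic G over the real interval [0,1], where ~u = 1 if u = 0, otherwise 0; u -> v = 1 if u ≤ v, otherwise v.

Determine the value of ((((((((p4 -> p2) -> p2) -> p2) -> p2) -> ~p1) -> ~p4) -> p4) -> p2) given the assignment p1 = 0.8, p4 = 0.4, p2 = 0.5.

(p4 -> p2): 0.4 ≤ 0.5, so result = 1
((p4 -> p2) -> p2): 1 > 0.5, so result = 0.5
(((p4 -> p2) -> p2) -> p2): 0.5 ≤ 0.5, so result = 1
((((p4 -> p2) -> p2) -> p2) -> p2): 1 > 0.5, so result = 0.5
~p1: Gödel ¬ of 0.8 = 0 (operand ≠ 0)
(((((p4 -> p2) -> p2) -> p2) -> p2) -> ~p1): 0.5 > 0, so result = 0
~p4: Gödel ¬ of 0.4 = 0 (operand ≠ 0)
((((((p4 -> p2) -> p2) -> p2) -> p2) -> ~p1) -> ~p4): 0 ≤ 0, so result = 1
(((((((p4 -> p2) -> p2) -> p2) -> p2) -> ~p1) -> ~p4) -> p4): 1 > 0.4, so result = 0.4
((((((((p4 -> p2) -> p2) -> p2) -> p2) -> ~p1) -> ~p4) -> p4) -> p2): 0.4 ≤ 0.5, so result = 1

1.00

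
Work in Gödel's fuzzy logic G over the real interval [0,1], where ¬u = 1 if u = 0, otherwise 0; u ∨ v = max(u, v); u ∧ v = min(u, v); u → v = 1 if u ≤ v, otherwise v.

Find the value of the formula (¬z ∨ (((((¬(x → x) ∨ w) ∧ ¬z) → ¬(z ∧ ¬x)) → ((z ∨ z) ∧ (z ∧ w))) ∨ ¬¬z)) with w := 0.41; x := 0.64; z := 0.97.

¬z: Gödel ¬ of 0.97 = 0 (operand ≠ 0)
(x → x): 0.64 ≤ 0.64, so result = 1
¬(x → x): Gödel ¬ of 1 = 0 (operand ≠ 0)
(¬(x → x) ∨ w) = max(0, 0.41) = 0.41
¬z: Gödel ¬ of 0.97 = 0 (operand ≠ 0)
((¬(x → x) ∨ w) ∧ ¬z) = min(0.41, 0) = 0
¬x: Gödel ¬ of 0.64 = 0 (operand ≠ 0)
(z ∧ ¬x) = min(0.97, 0) = 0
¬(z ∧ ¬x): Gödel ¬ of 0 = 1 (operand is 0)
(((¬(x → x) ∨ w) ∧ ¬z) → ¬(z ∧ ¬x)): 0 ≤ 1, so result = 1
(z ∨ z) = max(0.97, 0.97) = 0.97
(z ∧ w) = min(0.97, 0.41) = 0.41
((z ∨ z) ∧ (z ∧ w)) = min(0.97, 0.41) = 0.41
((((¬(x → x) ∨ w) ∧ ¬z) → ¬(z ∧ ¬x)) → ((z ∨ z) ∧ (z ∧ w))): 1 > 0.41, so result = 0.41
¬z: Gödel ¬ of 0.97 = 0 (operand ≠ 0)
¬¬z: Gödel ¬ of 0 = 1 (operand is 0)
(((((¬(x → x) ∨ w) ∧ ¬z) → ¬(z ∧ ¬x)) → ((z ∨ z) ∧ (z ∧ w))) ∨ ¬¬z) = max(0.41, 1) = 1
(¬z ∨ (((((¬(x → x) ∨ w) ∧ ¬z) → ¬(z ∧ ¬x)) → ((z ∨ z) ∧ (z ∧ w))) ∨ ¬¬z)) = max(0, 1) = 1

1.00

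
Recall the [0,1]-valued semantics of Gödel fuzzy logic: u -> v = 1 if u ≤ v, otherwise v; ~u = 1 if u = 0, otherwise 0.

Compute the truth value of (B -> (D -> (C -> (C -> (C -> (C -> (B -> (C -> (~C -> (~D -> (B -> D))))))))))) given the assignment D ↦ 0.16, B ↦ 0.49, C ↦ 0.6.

~C: Gödel ¬ of 0.6 = 0 (operand ≠ 0)
~D: Gödel ¬ of 0.16 = 0 (operand ≠ 0)
(B -> D): 0.49 > 0.16, so result = 0.16
(~D -> (B -> D)): 0 ≤ 0.16, so result = 1
(~C -> (~D -> (B -> D))): 0 ≤ 1, so result = 1
(C -> (~C -> (~D -> (B -> D)))): 0.6 ≤ 1, so result = 1
(B -> (C -> (~C -> (~D -> (B -> D))))): 0.49 ≤ 1, so result = 1
(C -> (B -> (C -> (~C -> (~D -> (B -> D)))))): 0.6 ≤ 1, so result = 1
(C -> (C -> (B -> (C -> (~C -> (~D -> (B -> D))))))): 0.6 ≤ 1, so result = 1
(C -> (C -> (C -> (B -> (C -> (~C -> (~D -> (B -> D)))))))): 0.6 ≤ 1, so result = 1
(C -> (C -> (C -> (C -> (B -> (C -> (~C -> (~D -> (B -> D))))))))): 0.6 ≤ 1, so result = 1
(D -> (C -> (C -> (C -> (C -> (B -> (C -> (~C -> (~D -> (B -> D)))))))))): 0.16 ≤ 1, so result = 1
(B -> (D -> (C -> (C -> (C -> (C -> (B -> (C -> (~C -> (~D -> (B -> D))))))))))): 0.49 ≤ 1, so result = 1

1.00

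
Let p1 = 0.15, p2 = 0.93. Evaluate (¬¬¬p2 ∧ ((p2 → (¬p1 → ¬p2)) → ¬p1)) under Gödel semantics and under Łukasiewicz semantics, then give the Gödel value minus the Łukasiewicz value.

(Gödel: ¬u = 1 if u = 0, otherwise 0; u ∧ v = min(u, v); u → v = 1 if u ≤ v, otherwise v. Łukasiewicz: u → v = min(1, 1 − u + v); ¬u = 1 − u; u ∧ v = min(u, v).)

-0.07

Gödel evaluation:
  ¬p2: Gödel ¬ of 0.93 = 0 (operand ≠ 0)
  ¬¬p2: Gödel ¬ of 0 = 1 (operand is 0)
  ¬¬¬p2: Gödel ¬ of 1 = 0 (operand ≠ 0)
  ¬p1: Gödel ¬ of 0.15 = 0 (operand ≠ 0)
  ¬p2: Gödel ¬ of 0.93 = 0 (operand ≠ 0)
  (¬p1 → ¬p2): 0 ≤ 0, so result = 1
  (p2 → (¬p1 → ¬p2)): 0.93 ≤ 1, so result = 1
  ¬p1: Gödel ¬ of 0.15 = 0 (operand ≠ 0)
  ((p2 → (¬p1 → ¬p2)) → ¬p1): 1 > 0, so result = 0
  (¬¬¬p2 ∧ ((p2 → (¬p1 → ¬p2)) → ¬p1)) = min(0, 0) = 0
  Gödel value = 0
Łukasiewicz evaluation:
  ¬p2: Łukasiewicz ¬ gives 1 − 0.93 = 0.07
  ¬¬p2: Łukasiewicz ¬ gives 1 − 0.07 = 0.93
  ¬¬¬p2: Łukasiewicz ¬ gives 1 − 0.93 = 0.07
  ¬p1: Łukasiewicz ¬ gives 1 − 0.15 = 0.85
  ¬p2: Łukasiewicz ¬ gives 1 − 0.93 = 0.07
  (¬p1 → ¬p2): min(1, 1 − 0.85 + 0.07) = 0.22
  (p2 → (¬p1 → ¬p2)): min(1, 1 − 0.93 + 0.22) = 0.29
  ¬p1: Łukasiewicz ¬ gives 1 − 0.15 = 0.85
  ((p2 → (¬p1 → ¬p2)) → ¬p1): min(1, 1 − 0.29 + 0.85) = 1
  (¬¬¬p2 ∧ ((p2 → (¬p1 → ¬p2)) → ¬p1)) = min(0.07, 1) = 0.07
  Łukasiewicz value = 0.07
Difference: 0 − 0.07 = -0.07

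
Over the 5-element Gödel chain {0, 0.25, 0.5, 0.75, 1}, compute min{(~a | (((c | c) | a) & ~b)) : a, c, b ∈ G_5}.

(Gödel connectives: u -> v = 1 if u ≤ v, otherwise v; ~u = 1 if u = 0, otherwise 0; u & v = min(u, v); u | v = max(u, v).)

0.00

The minimum is attained at a = 0.25, c = 0, b = 0.25:
  ~a: Gödel ¬ of 0.25 = 0 (operand ≠ 0)
  (c | c) = max(0, 0) = 0
  ((c | c) | a) = max(0, 0.25) = 0.25
  ~b: Gödel ¬ of 0.25 = 0 (operand ≠ 0)
  (((c | c) | a) & ~b) = min(0.25, 0) = 0
  (~a | (((c | c) | a) & ~b)) = max(0, 0) = 0
Checking all 125 assignments confirms none give a value below 0.00.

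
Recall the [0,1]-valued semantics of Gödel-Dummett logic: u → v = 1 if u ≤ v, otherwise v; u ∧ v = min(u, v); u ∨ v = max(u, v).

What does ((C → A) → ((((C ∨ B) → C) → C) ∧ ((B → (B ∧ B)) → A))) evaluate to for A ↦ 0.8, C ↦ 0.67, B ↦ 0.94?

(C → A): 0.67 ≤ 0.8, so result = 1
(C ∨ B) = max(0.67, 0.94) = 0.94
((C ∨ B) → C): 0.94 > 0.67, so result = 0.67
(((C ∨ B) → C) → C): 0.67 ≤ 0.67, so result = 1
(B ∧ B) = min(0.94, 0.94) = 0.94
(B → (B ∧ B)): 0.94 ≤ 0.94, so result = 1
((B → (B ∧ B)) → A): 1 > 0.8, so result = 0.8
((((C ∨ B) → C) → C) ∧ ((B → (B ∧ B)) → A)) = min(1, 0.8) = 0.8
((C → A) → ((((C ∨ B) → C) → C) ∧ ((B → (B ∧ B)) → A))): 1 > 0.8, so result = 0.8

0.80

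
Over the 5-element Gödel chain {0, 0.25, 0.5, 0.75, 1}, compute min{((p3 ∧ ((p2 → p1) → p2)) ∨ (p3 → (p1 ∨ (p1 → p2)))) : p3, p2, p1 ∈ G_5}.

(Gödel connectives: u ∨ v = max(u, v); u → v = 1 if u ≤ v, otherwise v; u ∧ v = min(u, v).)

The minimum is attained at p3 = 0.5, p2 = 0, p1 = 0.25:
  (p2 → p1): 0 ≤ 0.25, so result = 1
  ((p2 → p1) → p2): 1 > 0, so result = 0
  (p3 ∧ ((p2 → p1) → p2)) = min(0.5, 0) = 0
  (p1 → p2): 0.25 > 0, so result = 0
  (p1 ∨ (p1 → p2)) = max(0.25, 0) = 0.25
  (p3 → (p1 ∨ (p1 → p2))): 0.5 > 0.25, so result = 0.25
  ((p3 ∧ ((p2 → p1) → p2)) ∨ (p3 → (p1 ∨ (p1 → p2)))) = max(0, 0.25) = 0.25
Checking all 125 assignments confirms none give a value below 0.25.

0.25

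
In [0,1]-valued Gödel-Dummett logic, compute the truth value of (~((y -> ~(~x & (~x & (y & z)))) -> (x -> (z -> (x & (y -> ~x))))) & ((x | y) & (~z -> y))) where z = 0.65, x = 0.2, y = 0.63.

0.63

~x: Gödel ¬ of 0.2 = 0 (operand ≠ 0)
~x: Gödel ¬ of 0.2 = 0 (operand ≠ 0)
(y & z) = min(0.63, 0.65) = 0.63
(~x & (y & z)) = min(0, 0.63) = 0
(~x & (~x & (y & z))) = min(0, 0) = 0
~(~x & (~x & (y & z))): Gödel ¬ of 0 = 1 (operand is 0)
(y -> ~(~x & (~x & (y & z)))): 0.63 ≤ 1, so result = 1
~x: Gödel ¬ of 0.2 = 0 (operand ≠ 0)
(y -> ~x): 0.63 > 0, so result = 0
(x & (y -> ~x)) = min(0.2, 0) = 0
(z -> (x & (y -> ~x))): 0.65 > 0, so result = 0
(x -> (z -> (x & (y -> ~x)))): 0.2 > 0, so result = 0
((y -> ~(~x & (~x & (y & z)))) -> (x -> (z -> (x & (y -> ~x))))): 1 > 0, so result = 0
~((y -> ~(~x & (~x & (y & z)))) -> (x -> (z -> (x & (y -> ~x))))): Gödel ¬ of 0 = 1 (operand is 0)
(x | y) = max(0.2, 0.63) = 0.63
~z: Gödel ¬ of 0.65 = 0 (operand ≠ 0)
(~z -> y): 0 ≤ 0.63, so result = 1
((x | y) & (~z -> y)) = min(0.63, 1) = 0.63
(~((y -> ~(~x & (~x & (y & z)))) -> (x -> (z -> (x & (y -> ~x))))) & ((x | y) & (~z -> y))) = min(1, 0.63) = 0.63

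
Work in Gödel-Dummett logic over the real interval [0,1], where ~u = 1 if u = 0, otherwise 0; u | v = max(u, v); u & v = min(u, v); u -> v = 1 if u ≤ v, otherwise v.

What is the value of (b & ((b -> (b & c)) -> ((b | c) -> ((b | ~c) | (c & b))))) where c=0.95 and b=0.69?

0.69

(b & c) = min(0.69, 0.95) = 0.69
(b -> (b & c)): 0.69 ≤ 0.69, so result = 1
(b | c) = max(0.69, 0.95) = 0.95
~c: Gödel ¬ of 0.95 = 0 (operand ≠ 0)
(b | ~c) = max(0.69, 0) = 0.69
(c & b) = min(0.95, 0.69) = 0.69
((b | ~c) | (c & b)) = max(0.69, 0.69) = 0.69
((b | c) -> ((b | ~c) | (c & b))): 0.95 > 0.69, so result = 0.69
((b -> (b & c)) -> ((b | c) -> ((b | ~c) | (c & b)))): 1 > 0.69, so result = 0.69
(b & ((b -> (b & c)) -> ((b | c) -> ((b | ~c) | (c & b))))) = min(0.69, 0.69) = 0.69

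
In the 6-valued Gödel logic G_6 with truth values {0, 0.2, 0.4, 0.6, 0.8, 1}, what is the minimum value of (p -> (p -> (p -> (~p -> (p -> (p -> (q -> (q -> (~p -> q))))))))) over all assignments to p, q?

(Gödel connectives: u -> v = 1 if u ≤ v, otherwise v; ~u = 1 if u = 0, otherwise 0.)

Every assignment gives 1. For instance at p = 0, q = 0:
  ~p: Gödel ¬ of 0 = 1 (operand is 0)
  ~p: Gödel ¬ of 0 = 1 (operand is 0)
  (~p -> q): 1 > 0, so result = 0
  (q -> (~p -> q)): 0 ≤ 0, so result = 1
  (q -> (q -> (~p -> q))): 0 ≤ 1, so result = 1
  (p -> (q -> (q -> (~p -> q)))): 0 ≤ 1, so result = 1
  (p -> (p -> (q -> (q -> (~p -> q))))): 0 ≤ 1, so result = 1
  (~p -> (p -> (p -> (q -> (q -> (~p -> q)))))): 1 ≤ 1, so result = 1
  (p -> (~p -> (p -> (p -> (q -> (q -> (~p -> q))))))): 0 ≤ 1, so result = 1
  (p -> (p -> (~p -> (p -> (p -> (q -> (q -> (~p -> q)))))))): 0 ≤ 1, so result = 1
  (p -> (p -> (p -> (~p -> (p -> (p -> (q -> (q -> (~p -> q))))))))): 0 ≤ 1, so result = 1
All 36 assignments give value 1 — the formula is a G_6-tautology.

1.00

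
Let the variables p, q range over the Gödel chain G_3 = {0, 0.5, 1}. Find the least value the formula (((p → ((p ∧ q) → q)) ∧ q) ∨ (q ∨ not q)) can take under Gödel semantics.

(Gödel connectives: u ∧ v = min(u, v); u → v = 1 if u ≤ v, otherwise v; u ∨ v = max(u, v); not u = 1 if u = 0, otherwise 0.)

The minimum is attained at p = 0, q = 0.5:
  (p ∧ q) = min(0, 0.5) = 0
  ((p ∧ q) → q): 0 ≤ 0.5, so result = 1
  (p → ((p ∧ q) → q)): 0 ≤ 1, so result = 1
  ((p → ((p ∧ q) → q)) ∧ q) = min(1, 0.5) = 0.5
  not q: Gödel ¬ of 0.5 = 0 (operand ≠ 0)
  (q ∨ not q) = max(0.5, 0) = 0.5
  (((p → ((p ∧ q) → q)) ∧ q) ∨ (q ∨ not q)) = max(0.5, 0.5) = 0.5
Checking all 9 assignments confirms none give a value below 0.50.

0.50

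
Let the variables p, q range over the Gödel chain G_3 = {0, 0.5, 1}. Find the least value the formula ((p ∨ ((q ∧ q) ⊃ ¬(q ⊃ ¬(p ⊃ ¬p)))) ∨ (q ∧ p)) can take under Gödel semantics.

0.50

The minimum is attained at p = 0.5, q = 0.5:
  (q ∧ q) = min(0.5, 0.5) = 0.5
  ¬p: Gödel ¬ of 0.5 = 0 (operand ≠ 0)
  (p ⊃ ¬p): 0.5 > 0, so result = 0
  ¬(p ⊃ ¬p): Gödel ¬ of 0 = 1 (operand is 0)
  (q ⊃ ¬(p ⊃ ¬p)): 0.5 ≤ 1, so result = 1
  ¬(q ⊃ ¬(p ⊃ ¬p)): Gödel ¬ of 1 = 0 (operand ≠ 0)
  ((q ∧ q) ⊃ ¬(q ⊃ ¬(p ⊃ ¬p))): 0.5 > 0, so result = 0
  (p ∨ ((q ∧ q) ⊃ ¬(q ⊃ ¬(p ⊃ ¬p)))) = max(0.5, 0) = 0.5
  (q ∧ p) = min(0.5, 0.5) = 0.5
  ((p ∨ ((q ∧ q) ⊃ ¬(q ⊃ ¬(p ⊃ ¬p)))) ∨ (q ∧ p)) = max(0.5, 0.5) = 0.5
Checking all 9 assignments confirms none give a value below 0.50.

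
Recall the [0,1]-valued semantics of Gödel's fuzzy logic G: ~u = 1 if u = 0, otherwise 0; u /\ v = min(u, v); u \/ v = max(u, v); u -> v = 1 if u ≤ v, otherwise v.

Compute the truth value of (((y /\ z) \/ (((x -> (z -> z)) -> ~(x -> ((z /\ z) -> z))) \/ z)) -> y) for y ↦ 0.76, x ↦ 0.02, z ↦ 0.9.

0.76

(y /\ z) = min(0.76, 0.9) = 0.76
(z -> z): 0.9 ≤ 0.9, so result = 1
(x -> (z -> z)): 0.02 ≤ 1, so result = 1
(z /\ z) = min(0.9, 0.9) = 0.9
((z /\ z) -> z): 0.9 ≤ 0.9, so result = 1
(x -> ((z /\ z) -> z)): 0.02 ≤ 1, so result = 1
~(x -> ((z /\ z) -> z)): Gödel ¬ of 1 = 0 (operand ≠ 0)
((x -> (z -> z)) -> ~(x -> ((z /\ z) -> z))): 1 > 0, so result = 0
(((x -> (z -> z)) -> ~(x -> ((z /\ z) -> z))) \/ z) = max(0, 0.9) = 0.9
((y /\ z) \/ (((x -> (z -> z)) -> ~(x -> ((z /\ z) -> z))) \/ z)) = max(0.76, 0.9) = 0.9
(((y /\ z) \/ (((x -> (z -> z)) -> ~(x -> ((z /\ z) -> z))) \/ z)) -> y): 0.9 > 0.76, so result = 0.76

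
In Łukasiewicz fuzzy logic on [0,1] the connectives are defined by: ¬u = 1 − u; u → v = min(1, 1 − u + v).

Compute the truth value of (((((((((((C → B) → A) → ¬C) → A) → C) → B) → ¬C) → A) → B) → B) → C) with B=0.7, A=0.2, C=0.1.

0.40

(C → B): min(1, 1 − 0.1 + 0.7) = 1
((C → B) → A): min(1, 1 − 1 + 0.2) = 0.2
¬C: Łukasiewicz ¬ gives 1 − 0.1 = 0.9
(((C → B) → A) → ¬C): min(1, 1 − 0.2 + 0.9) = 1
((((C → B) → A) → ¬C) → A): min(1, 1 − 1 + 0.2) = 0.2
(((((C → B) → A) → ¬C) → A) → C): min(1, 1 − 0.2 + 0.1) = 0.9
((((((C → B) → A) → ¬C) → A) → C) → B): min(1, 1 − 0.9 + 0.7) = 0.8
¬C: Łukasiewicz ¬ gives 1 − 0.1 = 0.9
(((((((C → B) → A) → ¬C) → A) → C) → B) → ¬C): min(1, 1 − 0.8 + 0.9) = 1
((((((((C → B) → A) → ¬C) → A) → C) → B) → ¬C) → A): min(1, 1 − 1 + 0.2) = 0.2
(((((((((C → B) → A) → ¬C) → A) → C) → B) → ¬C) → A) → B): min(1, 1 − 0.2 + 0.7) = 1
((((((((((C → B) → A) → ¬C) → A) → C) → B) → ¬C) → A) → B) → B): min(1, 1 − 1 + 0.7) = 0.7
(((((((((((C → B) → A) → ¬C) → A) → C) → B) → ¬C) → A) → B) → B) → C): min(1, 1 − 0.7 + 0.1) = 0.4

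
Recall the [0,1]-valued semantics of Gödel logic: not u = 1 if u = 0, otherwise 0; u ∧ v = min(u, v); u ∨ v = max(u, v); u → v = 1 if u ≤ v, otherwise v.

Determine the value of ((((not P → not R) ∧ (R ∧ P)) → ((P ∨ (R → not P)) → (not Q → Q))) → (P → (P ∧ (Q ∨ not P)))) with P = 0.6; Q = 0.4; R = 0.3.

not P: Gödel ¬ of 0.6 = 0 (operand ≠ 0)
not R: Gödel ¬ of 0.3 = 0 (operand ≠ 0)
(not P → not R): 0 ≤ 0, so result = 1
(R ∧ P) = min(0.3, 0.6) = 0.3
((not P → not R) ∧ (R ∧ P)) = min(1, 0.3) = 0.3
not P: Gödel ¬ of 0.6 = 0 (operand ≠ 0)
(R → not P): 0.3 > 0, so result = 0
(P ∨ (R → not P)) = max(0.6, 0) = 0.6
not Q: Gödel ¬ of 0.4 = 0 (operand ≠ 0)
(not Q → Q): 0 ≤ 0.4, so result = 1
((P ∨ (R → not P)) → (not Q → Q)): 0.6 ≤ 1, so result = 1
(((not P → not R) ∧ (R ∧ P)) → ((P ∨ (R → not P)) → (not Q → Q))): 0.3 ≤ 1, so result = 1
not P: Gödel ¬ of 0.6 = 0 (operand ≠ 0)
(Q ∨ not P) = max(0.4, 0) = 0.4
(P ∧ (Q ∨ not P)) = min(0.6, 0.4) = 0.4
(P → (P ∧ (Q ∨ not P))): 0.6 > 0.4, so result = 0.4
((((not P → not R) ∧ (R ∧ P)) → ((P ∨ (R → not P)) → (not Q → Q))) → (P → (P ∧ (Q ∨ not P)))): 1 > 0.4, so result = 0.4

0.40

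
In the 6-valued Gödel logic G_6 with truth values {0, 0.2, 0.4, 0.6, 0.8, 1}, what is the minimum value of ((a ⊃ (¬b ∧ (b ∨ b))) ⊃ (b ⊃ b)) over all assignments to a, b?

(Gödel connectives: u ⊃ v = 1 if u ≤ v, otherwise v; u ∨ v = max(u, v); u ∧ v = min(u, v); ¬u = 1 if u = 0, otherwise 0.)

Every assignment gives 1. For instance at a = 0, b = 0:
  ¬b: Gödel ¬ of 0 = 1 (operand is 0)
  (b ∨ b) = max(0, 0) = 0
  (¬b ∧ (b ∨ b)) = min(1, 0) = 0
  (a ⊃ (¬b ∧ (b ∨ b))): 0 ≤ 0, so result = 1
  (b ⊃ b): 0 ≤ 0, so result = 1
  ((a ⊃ (¬b ∧ (b ∨ b))) ⊃ (b ⊃ b)): 1 ≤ 1, so result = 1
All 36 assignments give value 1 — the formula is a G_6-tautology.

1.00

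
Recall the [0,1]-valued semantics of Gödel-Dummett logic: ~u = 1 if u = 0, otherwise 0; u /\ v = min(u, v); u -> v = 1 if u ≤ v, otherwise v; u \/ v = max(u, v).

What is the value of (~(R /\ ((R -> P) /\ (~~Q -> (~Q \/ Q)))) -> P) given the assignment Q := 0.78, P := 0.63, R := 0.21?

(R -> P): 0.21 ≤ 0.63, so result = 1
~Q: Gödel ¬ of 0.78 = 0 (operand ≠ 0)
~~Q: Gödel ¬ of 0 = 1 (operand is 0)
~Q: Gödel ¬ of 0.78 = 0 (operand ≠ 0)
(~Q \/ Q) = max(0, 0.78) = 0.78
(~~Q -> (~Q \/ Q)): 1 > 0.78, so result = 0.78
((R -> P) /\ (~~Q -> (~Q \/ Q))) = min(1, 0.78) = 0.78
(R /\ ((R -> P) /\ (~~Q -> (~Q \/ Q)))) = min(0.21, 0.78) = 0.21
~(R /\ ((R -> P) /\ (~~Q -> (~Q \/ Q)))): Gödel ¬ of 0.21 = 0 (operand ≠ 0)
(~(R /\ ((R -> P) /\ (~~Q -> (~Q \/ Q)))) -> P): 0 ≤ 0.63, so result = 1

1.00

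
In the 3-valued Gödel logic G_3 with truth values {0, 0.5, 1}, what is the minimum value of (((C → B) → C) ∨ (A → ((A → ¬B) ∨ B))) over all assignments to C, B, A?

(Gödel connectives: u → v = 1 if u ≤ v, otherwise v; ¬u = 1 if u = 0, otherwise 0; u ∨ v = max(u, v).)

0.50

The minimum is attained at C = 0, B = 0.5, A = 1:
  (C → B): 0 ≤ 0.5, so result = 1
  ((C → B) → C): 1 > 0, so result = 0
  ¬B: Gödel ¬ of 0.5 = 0 (operand ≠ 0)
  (A → ¬B): 1 > 0, so result = 0
  ((A → ¬B) ∨ B) = max(0, 0.5) = 0.5
  (A → ((A → ¬B) ∨ B)): 1 > 0.5, so result = 0.5
  (((C → B) → C) ∨ (A → ((A → ¬B) ∨ B))) = max(0, 0.5) = 0.5
Checking all 27 assignments confirms none give a value below 0.50.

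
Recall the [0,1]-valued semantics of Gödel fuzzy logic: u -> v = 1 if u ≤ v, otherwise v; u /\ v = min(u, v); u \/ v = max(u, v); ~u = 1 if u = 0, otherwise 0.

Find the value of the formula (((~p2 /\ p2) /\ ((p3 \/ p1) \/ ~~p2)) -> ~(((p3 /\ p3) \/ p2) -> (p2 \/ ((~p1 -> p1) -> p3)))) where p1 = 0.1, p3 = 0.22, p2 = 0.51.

~p2: Gödel ¬ of 0.51 = 0 (operand ≠ 0)
(~p2 /\ p2) = min(0, 0.51) = 0
(p3 \/ p1) = max(0.22, 0.1) = 0.22
~p2: Gödel ¬ of 0.51 = 0 (operand ≠ 0)
~~p2: Gödel ¬ of 0 = 1 (operand is 0)
((p3 \/ p1) \/ ~~p2) = max(0.22, 1) = 1
((~p2 /\ p2) /\ ((p3 \/ p1) \/ ~~p2)) = min(0, 1) = 0
(p3 /\ p3) = min(0.22, 0.22) = 0.22
((p3 /\ p3) \/ p2) = max(0.22, 0.51) = 0.51
~p1: Gödel ¬ of 0.1 = 0 (operand ≠ 0)
(~p1 -> p1): 0 ≤ 0.1, so result = 1
((~p1 -> p1) -> p3): 1 > 0.22, so result = 0.22
(p2 \/ ((~p1 -> p1) -> p3)) = max(0.51, 0.22) = 0.51
(((p3 /\ p3) \/ p2) -> (p2 \/ ((~p1 -> p1) -> p3))): 0.51 ≤ 0.51, so result = 1
~(((p3 /\ p3) \/ p2) -> (p2 \/ ((~p1 -> p1) -> p3))): Gödel ¬ of 1 = 0 (operand ≠ 0)
(((~p2 /\ p2) /\ ((p3 \/ p1) \/ ~~p2)) -> ~(((p3 /\ p3) \/ p2) -> (p2 \/ ((~p1 -> p1) -> p3)))): 0 ≤ 0, so result = 1

1.00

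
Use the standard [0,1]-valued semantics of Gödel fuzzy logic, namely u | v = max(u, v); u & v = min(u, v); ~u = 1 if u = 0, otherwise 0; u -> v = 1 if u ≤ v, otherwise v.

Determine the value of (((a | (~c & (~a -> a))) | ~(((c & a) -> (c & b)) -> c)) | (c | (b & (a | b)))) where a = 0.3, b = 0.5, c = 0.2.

~c: Gödel ¬ of 0.2 = 0 (operand ≠ 0)
~a: Gödel ¬ of 0.3 = 0 (operand ≠ 0)
(~a -> a): 0 ≤ 0.3, so result = 1
(~c & (~a -> a)) = min(0, 1) = 0
(a | (~c & (~a -> a))) = max(0.3, 0) = 0.3
(c & a) = min(0.2, 0.3) = 0.2
(c & b) = min(0.2, 0.5) = 0.2
((c & a) -> (c & b)): 0.2 ≤ 0.2, so result = 1
(((c & a) -> (c & b)) -> c): 1 > 0.2, so result = 0.2
~(((c & a) -> (c & b)) -> c): Gödel ¬ of 0.2 = 0 (operand ≠ 0)
((a | (~c & (~a -> a))) | ~(((c & a) -> (c & b)) -> c)) = max(0.3, 0) = 0.3
(a | b) = max(0.3, 0.5) = 0.5
(b & (a | b)) = min(0.5, 0.5) = 0.5
(c | (b & (a | b))) = max(0.2, 0.5) = 0.5
(((a | (~c & (~a -> a))) | ~(((c & a) -> (c & b)) -> c)) | (c | (b & (a | b)))) = max(0.3, 0.5) = 0.5

0.50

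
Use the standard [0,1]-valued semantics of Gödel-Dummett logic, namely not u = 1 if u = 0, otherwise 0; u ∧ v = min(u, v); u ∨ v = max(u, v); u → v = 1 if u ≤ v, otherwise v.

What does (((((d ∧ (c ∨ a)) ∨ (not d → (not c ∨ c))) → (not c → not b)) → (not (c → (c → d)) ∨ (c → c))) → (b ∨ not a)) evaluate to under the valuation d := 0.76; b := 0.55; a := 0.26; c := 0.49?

0.55

(c ∨ a) = max(0.49, 0.26) = 0.49
(d ∧ (c ∨ a)) = min(0.76, 0.49) = 0.49
not d: Gödel ¬ of 0.76 = 0 (operand ≠ 0)
not c: Gödel ¬ of 0.49 = 0 (operand ≠ 0)
(not c ∨ c) = max(0, 0.49) = 0.49
(not d → (not c ∨ c)): 0 ≤ 0.49, so result = 1
((d ∧ (c ∨ a)) ∨ (not d → (not c ∨ c))) = max(0.49, 1) = 1
not c: Gödel ¬ of 0.49 = 0 (operand ≠ 0)
not b: Gödel ¬ of 0.55 = 0 (operand ≠ 0)
(not c → not b): 0 ≤ 0, so result = 1
(((d ∧ (c ∨ a)) ∨ (not d → (not c ∨ c))) → (not c → not b)): 1 ≤ 1, so result = 1
(c → d): 0.49 ≤ 0.76, so result = 1
(c → (c → d)): 0.49 ≤ 1, so result = 1
not (c → (c → d)): Gödel ¬ of 1 = 0 (operand ≠ 0)
(c → c): 0.49 ≤ 0.49, so result = 1
(not (c → (c → d)) ∨ (c → c)) = max(0, 1) = 1
((((d ∧ (c ∨ a)) ∨ (not d → (not c ∨ c))) → (not c → not b)) → (not (c → (c → d)) ∨ (c → c))): 1 ≤ 1, so result = 1
not a: Gödel ¬ of 0.26 = 0 (operand ≠ 0)
(b ∨ not a) = max(0.55, 0) = 0.55
(((((d ∧ (c ∨ a)) ∨ (not d → (not c ∨ c))) → (not c → not b)) → (not (c → (c → d)) ∨ (c → c))) → (b ∨ not a)): 1 > 0.55, so result = 0.55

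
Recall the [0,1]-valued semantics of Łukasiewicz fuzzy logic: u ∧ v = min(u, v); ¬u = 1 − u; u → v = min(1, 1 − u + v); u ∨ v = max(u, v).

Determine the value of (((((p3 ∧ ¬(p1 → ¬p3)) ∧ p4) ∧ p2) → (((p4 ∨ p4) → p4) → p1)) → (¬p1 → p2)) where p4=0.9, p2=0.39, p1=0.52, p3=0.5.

¬p3: Łukasiewicz ¬ gives 1 − 0.5 = 0.5
(p1 → ¬p3): min(1, 1 − 0.52 + 0.5) = 0.98
¬(p1 → ¬p3): Łukasiewicz ¬ gives 1 − 0.98 = 0.02
(p3 ∧ ¬(p1 → ¬p3)) = min(0.5, 0.02) = 0.02
((p3 ∧ ¬(p1 → ¬p3)) ∧ p4) = min(0.02, 0.9) = 0.02
(((p3 ∧ ¬(p1 → ¬p3)) ∧ p4) ∧ p2) = min(0.02, 0.39) = 0.02
(p4 ∨ p4) = max(0.9, 0.9) = 0.9
((p4 ∨ p4) → p4): min(1, 1 − 0.9 + 0.9) = 1
(((p4 ∨ p4) → p4) → p1): min(1, 1 − 1 + 0.52) = 0.52
((((p3 ∧ ¬(p1 → ¬p3)) ∧ p4) ∧ p2) → (((p4 ∨ p4) → p4) → p1)): min(1, 1 − 0.02 + 0.52) = 1
¬p1: Łukasiewicz ¬ gives 1 − 0.52 = 0.48
(¬p1 → p2): min(1, 1 − 0.48 + 0.39) = 0.91
(((((p3 ∧ ¬(p1 → ¬p3)) ∧ p4) ∧ p2) → (((p4 ∨ p4) → p4) → p1)) → (¬p1 → p2)): min(1, 1 − 1 + 0.91) = 0.91

0.91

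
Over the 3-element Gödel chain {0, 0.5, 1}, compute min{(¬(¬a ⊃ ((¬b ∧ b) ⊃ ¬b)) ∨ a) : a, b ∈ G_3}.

The minimum is attained at a = 0, b = 0:
  ¬a: Gödel ¬ of 0 = 1 (operand is 0)
  ¬b: Gödel ¬ of 0 = 1 (operand is 0)
  (¬b ∧ b) = min(1, 0) = 0
  ¬b: Gödel ¬ of 0 = 1 (operand is 0)
  ((¬b ∧ b) ⊃ ¬b): 0 ≤ 1, so result = 1
  (¬a ⊃ ((¬b ∧ b) ⊃ ¬b)): 1 ≤ 1, so result = 1
  ¬(¬a ⊃ ((¬b ∧ b) ⊃ ¬b)): Gödel ¬ of 1 = 0 (operand ≠ 0)
  (¬(¬a ⊃ ((¬b ∧ b) ⊃ ¬b)) ∨ a) = max(0, 0) = 0
Checking all 9 assignments confirms none give a value below 0.00.

0.00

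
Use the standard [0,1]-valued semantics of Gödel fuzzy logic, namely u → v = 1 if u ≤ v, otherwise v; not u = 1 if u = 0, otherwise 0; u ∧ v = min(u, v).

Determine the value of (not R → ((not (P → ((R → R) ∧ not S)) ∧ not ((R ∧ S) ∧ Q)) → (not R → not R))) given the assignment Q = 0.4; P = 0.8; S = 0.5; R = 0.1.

1.00

not R: Gödel ¬ of 0.1 = 0 (operand ≠ 0)
(R → R): 0.1 ≤ 0.1, so result = 1
not S: Gödel ¬ of 0.5 = 0 (operand ≠ 0)
((R → R) ∧ not S) = min(1, 0) = 0
(P → ((R → R) ∧ not S)): 0.8 > 0, so result = 0
not (P → ((R → R) ∧ not S)): Gödel ¬ of 0 = 1 (operand is 0)
(R ∧ S) = min(0.1, 0.5) = 0.1
((R ∧ S) ∧ Q) = min(0.1, 0.4) = 0.1
not ((R ∧ S) ∧ Q): Gödel ¬ of 0.1 = 0 (operand ≠ 0)
(not (P → ((R → R) ∧ not S)) ∧ not ((R ∧ S) ∧ Q)) = min(1, 0) = 0
not R: Gödel ¬ of 0.1 = 0 (operand ≠ 0)
not R: Gödel ¬ of 0.1 = 0 (operand ≠ 0)
(not R → not R): 0 ≤ 0, so result = 1
((not (P → ((R → R) ∧ not S)) ∧ not ((R ∧ S) ∧ Q)) → (not R → not R)): 0 ≤ 1, so result = 1
(not R → ((not (P → ((R → R) ∧ not S)) ∧ not ((R ∧ S) ∧ Q)) → (not R → not R))): 0 ≤ 1, so result = 1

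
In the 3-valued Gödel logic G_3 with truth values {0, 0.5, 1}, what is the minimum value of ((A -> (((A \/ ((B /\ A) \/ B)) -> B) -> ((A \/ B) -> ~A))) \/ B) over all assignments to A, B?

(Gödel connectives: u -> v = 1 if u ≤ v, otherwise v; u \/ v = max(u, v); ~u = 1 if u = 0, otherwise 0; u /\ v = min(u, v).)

The minimum is attained at A = 0.5, B = 0.5:
  (B /\ A) = min(0.5, 0.5) = 0.5
  ((B /\ A) \/ B) = max(0.5, 0.5) = 0.5
  (A \/ ((B /\ A) \/ B)) = max(0.5, 0.5) = 0.5
  ((A \/ ((B /\ A) \/ B)) -> B): 0.5 ≤ 0.5, so result = 1
  (A \/ B) = max(0.5, 0.5) = 0.5
  ~A: Gödel ¬ of 0.5 = 0 (operand ≠ 0)
  ((A \/ B) -> ~A): 0.5 > 0, so result = 0
  (((A \/ ((B /\ A) \/ B)) -> B) -> ((A \/ B) -> ~A)): 1 > 0, so result = 0
  (A -> (((A \/ ((B /\ A) \/ B)) -> B) -> ((A \/ B) -> ~A))): 0.5 > 0, so result = 0
  ((A -> (((A \/ ((B /\ A) \/ B)) -> B) -> ((A \/ B) -> ~A))) \/ B) = max(0, 0.5) = 0.5
Checking all 9 assignments confirms none give a value below 0.50.

0.50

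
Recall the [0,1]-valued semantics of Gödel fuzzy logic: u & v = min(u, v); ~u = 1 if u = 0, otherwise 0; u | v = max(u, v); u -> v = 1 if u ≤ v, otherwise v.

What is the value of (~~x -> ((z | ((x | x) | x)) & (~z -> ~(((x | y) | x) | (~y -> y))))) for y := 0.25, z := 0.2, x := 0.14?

~x: Gödel ¬ of 0.14 = 0 (operand ≠ 0)
~~x: Gödel ¬ of 0 = 1 (operand is 0)
(x | x) = max(0.14, 0.14) = 0.14
((x | x) | x) = max(0.14, 0.14) = 0.14
(z | ((x | x) | x)) = max(0.2, 0.14) = 0.2
~z: Gödel ¬ of 0.2 = 0 (operand ≠ 0)
(x | y) = max(0.14, 0.25) = 0.25
((x | y) | x) = max(0.25, 0.14) = 0.25
~y: Gödel ¬ of 0.25 = 0 (operand ≠ 0)
(~y -> y): 0 ≤ 0.25, so result = 1
(((x | y) | x) | (~y -> y)) = max(0.25, 1) = 1
~(((x | y) | x) | (~y -> y)): Gödel ¬ of 1 = 0 (operand ≠ 0)
(~z -> ~(((x | y) | x) | (~y -> y))): 0 ≤ 0, so result = 1
((z | ((x | x) | x)) & (~z -> ~(((x | y) | x) | (~y -> y)))) = min(0.2, 1) = 0.2
(~~x -> ((z | ((x | x) | x)) & (~z -> ~(((x | y) | x) | (~y -> y))))): 1 > 0.2, so result = 0.2

0.20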